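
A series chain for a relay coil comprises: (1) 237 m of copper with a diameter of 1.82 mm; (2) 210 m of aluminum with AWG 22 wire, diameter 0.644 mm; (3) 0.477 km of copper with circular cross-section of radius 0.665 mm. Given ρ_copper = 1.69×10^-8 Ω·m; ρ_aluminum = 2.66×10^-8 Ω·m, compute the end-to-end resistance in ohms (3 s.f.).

24.5 Ω

Seg 1: A = π(d/2)² = π(9.1000e-04 m)² = 2.602e-06 m²
R_1 = (1.69×10^-8)(237)/(2.602e-06) = 1.54 Ω
Seg 2: A = π(0.644/2 mm)² = π(3.2200e-04 m)² = 3.257e-07 m²
R_2 = (2.66×10^-8)(210)/(3.257e-07) = 17.15 Ω
Seg 3: A = πr² = π(6.6500e-04 m)² = 1.389e-06 m²
R_3 = (1.69×10^-8)(477)/(1.389e-06) = 5.802 Ω
R_total = R_1 + R_2 + R_3 = 24.5 Ω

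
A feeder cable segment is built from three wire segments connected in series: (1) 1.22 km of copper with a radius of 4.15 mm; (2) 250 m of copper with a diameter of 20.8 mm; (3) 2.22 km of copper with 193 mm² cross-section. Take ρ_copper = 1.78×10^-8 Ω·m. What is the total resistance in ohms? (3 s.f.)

Seg 1: A = πr² = π(4.1500e-03 m)² = 5.411e-05 m²
R_1 = (1.78×10^-8)(1220)/(5.411e-05) = 0.4014 Ω
Seg 2: A = π(d/2)² = π(1.0400e-02 m)² = 3.398e-04 m²
R_2 = (1.78×10^-8)(250)/(3.398e-04) = 0.0131 Ω
Seg 3: A = 193 mm² = 1.930e-04 m²
R_3 = (1.78×10^-8)(2220)/(1.930e-04) = 0.2047 Ω
R_total = R_1 + R_2 + R_3 = 0.619 Ω

0.619 Ω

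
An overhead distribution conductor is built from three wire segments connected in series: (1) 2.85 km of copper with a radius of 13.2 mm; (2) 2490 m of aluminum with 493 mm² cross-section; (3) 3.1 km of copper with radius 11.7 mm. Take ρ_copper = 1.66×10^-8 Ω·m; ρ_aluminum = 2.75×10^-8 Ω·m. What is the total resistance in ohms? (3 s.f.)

0.345 Ω

Seg 1: A = πr² = π(1.3200e-02 m)² = 5.474e-04 m²
R_1 = (1.66×10^-8)(2850)/(5.474e-04) = 0.08643 Ω
Seg 2: A = 493 mm² = 4.930e-04 m²
R_2 = (2.75×10^-8)(2490)/(4.930e-04) = 0.1389 Ω
Seg 3: A = πr² = π(1.1700e-02 m)² = 4.301e-04 m²
R_3 = (1.66×10^-8)(3100)/(4.301e-04) = 0.1197 Ω
R_total = R_1 + R_2 + R_3 = 0.345 Ω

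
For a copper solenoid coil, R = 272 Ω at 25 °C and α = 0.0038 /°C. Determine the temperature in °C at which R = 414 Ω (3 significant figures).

162 °C

R = R₀(1 + α(T − T₀)) ⇒ T = T₀ + (R/R₀ − 1)/α
T = 25 + (414/272 − 1)/0.0038 = 25 + (0.5221)/0.0038 = 162 °C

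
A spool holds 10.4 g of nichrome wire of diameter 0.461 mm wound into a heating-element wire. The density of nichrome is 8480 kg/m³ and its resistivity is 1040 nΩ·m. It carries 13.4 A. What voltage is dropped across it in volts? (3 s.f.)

ρ = 1040 nΩ·m = 1.04×10^-6 Ω·m
A = π(d/2)² = π(2.3050e-04 m)² = 1.6691e-07 m²
L = m/(density·A) = 0.0104/(8480×1.6691e-07) = 7.348 m
R = ρL/A = (1.04×10^-6)(7.348)/(1.6691e-07) = 45.78 Ω
V = IR = 13.4 × 45.78 = 613 V

613 V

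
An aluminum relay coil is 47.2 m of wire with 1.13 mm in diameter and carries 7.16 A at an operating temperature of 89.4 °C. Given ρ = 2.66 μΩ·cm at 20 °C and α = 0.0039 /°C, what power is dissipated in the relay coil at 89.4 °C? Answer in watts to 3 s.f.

ρ = 2.66 μΩ·cm = 2.66×10^-8 Ω·m
A = π(d/2)² = π(5.6500e-04 m)² = 1.003e-06 m²
R₍20₎ = ρL/A = (2.66×10^-8)(47.2)/(1.003e-06) = 1.252 Ω
R₍89.4₎ = R₍20₎(1 + αΔT) = 1.252 × (1 + 0.0039×69.4) = 1.591 Ω
P = I²R = (7.16)² × 1.591 = 81.6 W

81.6 W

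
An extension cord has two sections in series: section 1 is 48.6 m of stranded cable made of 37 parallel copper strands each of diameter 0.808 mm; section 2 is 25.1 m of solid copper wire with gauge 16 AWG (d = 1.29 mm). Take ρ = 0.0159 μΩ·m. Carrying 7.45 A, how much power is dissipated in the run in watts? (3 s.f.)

ρ = 0.0159 μΩ·m = 1.59×10^-8 Ω·m
Section 1: A_strand = π(4.0400e-04)² = 5.128e-07 m²; R₁ = ρL/(N·A_s) = (1.59×10^-8)(48.6)/(37×5.128e-07) = 0.04073 Ω
Section 2: A = π(1.29/2 mm)² = π(6.4500e-04 m)² = 1.307e-06 m²
R₂ = (1.59×10^-8)(25.1)/(1.307e-06) = 0.3054 Ω
R = R₁ + R₂ = 0.3461 Ω
P = I²R = (7.45)² × 0.3461 = 19.2 W

19.2 W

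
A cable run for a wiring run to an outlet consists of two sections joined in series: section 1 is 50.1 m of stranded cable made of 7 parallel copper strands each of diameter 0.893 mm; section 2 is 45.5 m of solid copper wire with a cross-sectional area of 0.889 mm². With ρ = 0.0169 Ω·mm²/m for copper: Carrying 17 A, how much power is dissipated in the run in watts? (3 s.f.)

ρ = 0.0169 Ω·mm²/m = 1.69×10^-8 Ω·m
Section 1: A_strand = π(4.4650e-04)² = 6.263e-07 m²; R₁ = ρL/(N·A_s) = (1.69×10^-8)(50.1)/(7×6.263e-07) = 0.1931 Ω
Section 2: A = 0.889 mm² = 8.890e-07 m²
R₂ = (1.69×10^-8)(45.5)/(8.890e-07) = 0.865 Ω
R = R₁ + R₂ = 1.058 Ω
P = I²R = (17)² × 1.058 = 306 W

306 W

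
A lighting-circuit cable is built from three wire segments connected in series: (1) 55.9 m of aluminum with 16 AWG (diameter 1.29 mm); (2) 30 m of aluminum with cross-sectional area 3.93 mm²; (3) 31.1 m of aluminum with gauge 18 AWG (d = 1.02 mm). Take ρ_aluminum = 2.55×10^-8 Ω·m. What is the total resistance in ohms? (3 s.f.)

Seg 1: A = π(1.29/2 mm)² = π(6.4500e-04 m)² = 1.307e-06 m²
R_1 = (2.55×10^-8)(55.9)/(1.307e-06) = 1.091 Ω
Seg 2: A = 3.93 mm² = 3.930e-06 m²
R_2 = (2.55×10^-8)(30)/(3.930e-06) = 0.1947 Ω
Seg 3: A = π(1.02/2 mm)² = π(5.1000e-04 m)² = 8.171e-07 m²
R_3 = (2.55×10^-8)(31.1)/(8.171e-07) = 0.9705 Ω
R_total = R_1 + R_2 + R_3 = 2.26 Ω

2.26 Ω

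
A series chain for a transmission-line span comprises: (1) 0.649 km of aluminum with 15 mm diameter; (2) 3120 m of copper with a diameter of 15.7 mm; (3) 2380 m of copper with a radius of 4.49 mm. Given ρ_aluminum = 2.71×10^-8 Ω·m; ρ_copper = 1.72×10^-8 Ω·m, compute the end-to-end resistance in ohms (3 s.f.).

1.02 Ω

Seg 1: A = π(d/2)² = π(7.5000e-03 m)² = 1.767e-04 m²
R_1 = (2.71×10^-8)(649)/(1.767e-04) = 0.09953 Ω
Seg 2: A = π(d/2)² = π(7.8500e-03 m)² = 1.936e-04 m²
R_2 = (1.72×10^-8)(3120)/(1.936e-04) = 0.2772 Ω
Seg 3: A = πr² = π(4.4900e-03 m)² = 6.333e-05 m²
R_3 = (1.72×10^-8)(2380)/(6.333e-05) = 0.6463 Ω
R_total = R_1 + R_2 + R_3 = 1.02 Ω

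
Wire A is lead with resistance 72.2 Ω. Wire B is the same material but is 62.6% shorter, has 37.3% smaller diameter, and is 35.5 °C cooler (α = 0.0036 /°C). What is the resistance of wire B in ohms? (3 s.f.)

R ∝ ρL/d² with ρ ∝ (1+αΔT), so R_B/R_A = (1 − 62.6/100) × (1 − 37.3/100)⁻² × (1 − 0.0036×35.5)
= 0.374 × 2.544 × 0.8722 = 0.8298
R_B = 0.8298 × 72.2 = 59.9 Ω

59.9 Ω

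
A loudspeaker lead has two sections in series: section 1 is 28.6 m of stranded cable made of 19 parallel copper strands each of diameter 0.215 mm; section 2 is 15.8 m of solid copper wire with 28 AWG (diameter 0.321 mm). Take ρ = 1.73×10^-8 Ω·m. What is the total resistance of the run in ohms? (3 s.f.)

Section 1: A_strand = π(1.0750e-04)² = 3.631e-08 m²; R₁ = ρL/(N·A_s) = (1.73×10^-8)(28.6)/(19×3.631e-08) = 0.7173 Ω
Section 2: A = π(0.321/2 mm)² = π(1.6050e-04 m)² = 8.093e-08 m²
R₂ = (1.73×10^-8)(15.8)/(8.093e-08) = 3.378 Ω
R = R₁ + R₂ = 4.09 Ω

4.09 Ω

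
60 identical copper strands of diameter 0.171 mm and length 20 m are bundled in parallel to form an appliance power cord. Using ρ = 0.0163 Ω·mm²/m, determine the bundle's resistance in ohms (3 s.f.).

0.237 Ω

ρ = 0.0163 Ω·mm²/m = 1.63×10^-8 Ω·m
A_strand = π(8.5500e-05 m)² = 2.297e-08 m²
R_strand = ρL/A = (1.63×10^-8)(20)/(2.297e-08) = 14.2 Ω
R_total = R_strand/N = 14.2/60 = 0.237 Ω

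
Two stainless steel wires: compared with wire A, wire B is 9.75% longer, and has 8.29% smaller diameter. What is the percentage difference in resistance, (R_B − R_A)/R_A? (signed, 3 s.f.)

30.5%

R ∝ L/d², so R_B/R_A = (1 + 9.75/100) × (1 − 8.29/100)⁻²
= 1.097 × 1.189 = 1.305
(R_B − R_A)/R_A = 1.305 − 1 = 30.5%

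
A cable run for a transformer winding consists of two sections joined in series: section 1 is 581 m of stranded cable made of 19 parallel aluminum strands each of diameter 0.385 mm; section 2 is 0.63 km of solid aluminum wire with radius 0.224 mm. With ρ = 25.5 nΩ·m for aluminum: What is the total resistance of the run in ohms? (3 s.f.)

109 Ω

ρ = 25.5 nΩ·m = 2.55×10^-8 Ω·m
Section 1: A_strand = π(1.9250e-04)² = 1.164e-07 m²; R₁ = ρL/(N·A_s) = (2.55×10^-8)(581)/(19×1.164e-07) = 6.698 Ω
Section 2: A = πr² = π(2.2400e-04 m)² = 1.576e-07 m²
R₂ = (2.55×10^-8)(630)/(1.576e-07) = 101.9 Ω
R = R₁ + R₂ = 109 Ω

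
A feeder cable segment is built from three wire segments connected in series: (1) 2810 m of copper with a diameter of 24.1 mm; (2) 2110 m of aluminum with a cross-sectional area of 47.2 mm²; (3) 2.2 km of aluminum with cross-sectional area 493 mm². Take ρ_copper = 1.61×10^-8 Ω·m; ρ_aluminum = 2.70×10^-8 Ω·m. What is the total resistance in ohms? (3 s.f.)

Seg 1: A = π(d/2)² = π(1.2050e-02 m)² = 4.562e-04 m²
R_1 = (1.61×10^-8)(2810)/(4.562e-04) = 0.09918 Ω
Seg 2: A = 47.2 mm² = 4.720e-05 m²
R_2 = (2.70×10^-8)(2110)/(4.720e-05) = 1.207 Ω
Seg 3: A = 493 mm² = 4.930e-04 m²
R_3 = (2.70×10^-8)(2200)/(4.930e-04) = 0.1205 Ω
R_total = R_1 + R_2 + R_3 = 1.43 Ω

1.43 Ω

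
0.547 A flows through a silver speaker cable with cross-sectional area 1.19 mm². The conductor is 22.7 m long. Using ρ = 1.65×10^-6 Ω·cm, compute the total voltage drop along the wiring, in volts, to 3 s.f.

0.172 V

ρ = 1.65×10^-6 Ω·cm = 1.65×10^-8 Ω·m
A = 1.19 mm² = 1.190e-06 m²
R = ρL/A = (1.65×10^-8)(22.7)/(1.190e-06) = 0.3147 Ω
V = IR = 0.547 × 0.3147 = 0.172 V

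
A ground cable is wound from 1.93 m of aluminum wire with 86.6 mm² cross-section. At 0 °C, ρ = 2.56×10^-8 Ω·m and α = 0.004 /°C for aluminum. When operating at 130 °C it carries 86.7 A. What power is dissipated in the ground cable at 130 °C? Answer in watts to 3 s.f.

A = 86.6 mm² = 8.660e-05 m²
R₍0₎ = ρL/A = (2.56×10^-8)(1.93)/(8.660e-05) = 5.705×10^-4 Ω
R₍130₎ = R₍0₎(1 + αΔT) = 5.705×10^-4 × (1 + 0.004×130) = 8.672×10^-4 Ω
P = I²R = (86.7)² × 8.672×10^-4 = 6.52 W

6.52 W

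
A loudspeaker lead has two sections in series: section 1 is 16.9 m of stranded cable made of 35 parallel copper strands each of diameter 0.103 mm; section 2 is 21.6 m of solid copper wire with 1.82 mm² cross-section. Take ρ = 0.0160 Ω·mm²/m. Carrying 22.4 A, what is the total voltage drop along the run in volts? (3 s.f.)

ρ = 0.0160 Ω·mm²/m = 1.60×10^-8 Ω·m
Section 1: A_strand = π(5.1500e-05)² = 8.332e-09 m²; R₁ = ρL/(N·A_s) = (1.60×10^-8)(16.9)/(35×8.332e-09) = 0.9272 Ω
Section 2: A = 1.82 mm² = 1.820e-06 m²
R₂ = (1.60×10^-8)(21.6)/(1.820e-06) = 0.1899 Ω
R = R₁ + R₂ = 1.117 Ω
V = IR = 22.4 × 1.117 = 25.0 V

25.0 V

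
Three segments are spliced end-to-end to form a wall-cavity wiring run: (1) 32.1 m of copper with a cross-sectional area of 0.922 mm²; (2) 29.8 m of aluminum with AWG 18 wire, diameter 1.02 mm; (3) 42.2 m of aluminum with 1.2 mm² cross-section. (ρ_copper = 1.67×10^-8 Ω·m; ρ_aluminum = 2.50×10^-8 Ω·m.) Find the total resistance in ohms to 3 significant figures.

Seg 1: A = 0.922 mm² = 9.220e-07 m²
R_1 = (1.67×10^-8)(32.1)/(9.220e-07) = 0.5814 Ω
Seg 2: A = π(1.02/2 mm)² = π(5.1000e-04 m)² = 8.171e-07 m²
R_2 = (2.50×10^-8)(29.8)/(8.171e-07) = 0.9117 Ω
Seg 3: A = 1.2 mm² = 1.200e-06 m²
R_3 = (2.50×10^-8)(42.2)/(1.200e-06) = 0.8792 Ω
R_total = R_1 + R_2 + R_3 = 2.37 Ω

2.37 Ω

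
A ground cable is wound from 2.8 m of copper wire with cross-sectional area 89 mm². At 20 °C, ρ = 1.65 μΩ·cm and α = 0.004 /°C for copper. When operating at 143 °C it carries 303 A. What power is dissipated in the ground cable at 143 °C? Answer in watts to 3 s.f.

71.1 W

ρ = 1.65 μΩ·cm = 1.65×10^-8 Ω·m
A = 89 mm² = 8.900e-05 m²
R₍20₎ = ρL/A = (1.65×10^-8)(2.8)/(8.900e-05) = 5.191×10^-4 Ω
R₍143₎ = R₍20₎(1 + αΔT) = 5.191×10^-4 × (1 + 0.004×123) = 7.745×10^-4 Ω
P = I²R = (303)² × 7.745×10^-4 = 71.1 W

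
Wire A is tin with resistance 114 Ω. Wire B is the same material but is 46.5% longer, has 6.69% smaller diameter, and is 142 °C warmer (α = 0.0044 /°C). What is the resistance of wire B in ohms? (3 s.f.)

R ∝ ρL/d² with ρ ∝ (1+αΔT), so R_B/R_A = (1 + 46.5/100) × (1 − 6.69/100)⁻² × (1 + 0.0044×142)
= 1.465 × 1.149 × 1.625 = 2.734
R_B = 2.734 × 114 = 312 Ω

312 Ω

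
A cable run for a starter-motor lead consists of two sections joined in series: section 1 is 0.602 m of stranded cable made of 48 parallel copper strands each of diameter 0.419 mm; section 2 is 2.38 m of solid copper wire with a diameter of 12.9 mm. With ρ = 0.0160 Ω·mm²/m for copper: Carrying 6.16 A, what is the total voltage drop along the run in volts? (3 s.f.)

0.0108 V

ρ = 0.0160 Ω·mm²/m = 1.60×10^-8 Ω·m
Section 1: A_strand = π(2.0950e-04)² = 1.379e-07 m²; R₁ = ρL/(N·A_s) = (1.60×10^-8)(0.602)/(48×1.379e-07) = 0.001455 Ω
Section 2: A = π(d/2)² = π(6.4500e-03 m)² = 1.307e-04 m²
R₂ = (1.60×10^-8)(2.38)/(1.307e-04) = 2.914×10^-4 Ω
R = R₁ + R₂ = 0.001747 Ω
V = IR = 6.16 × 0.001747 = 0.0108 V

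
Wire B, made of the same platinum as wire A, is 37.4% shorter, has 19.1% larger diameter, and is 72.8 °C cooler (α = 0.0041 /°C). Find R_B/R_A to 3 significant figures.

0.310

R ∝ ρL/d² with ρ ∝ (1+αΔT), so R_B/R_A = (1 − 37.4/100) × (1 + 19.1/100)⁻² × (1 − 0.0041×72.8)
= 0.626 × 0.705 × 0.7015 = 0.310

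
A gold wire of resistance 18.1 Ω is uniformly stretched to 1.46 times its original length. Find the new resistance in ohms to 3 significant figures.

38.6 Ω

Volume constant ⇒ A' = A/k with k = 1.46. R' = ρ(kL)/(A/k) = k²R.
R' = 2.132 × 18.1 = 38.6 Ω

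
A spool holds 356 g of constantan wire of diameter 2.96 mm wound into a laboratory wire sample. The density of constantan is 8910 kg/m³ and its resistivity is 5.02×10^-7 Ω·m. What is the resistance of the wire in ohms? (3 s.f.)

A = π(d/2)² = π(1.4800e-03 m)² = 6.8813e-06 m²
L = m/(density·A) = 0.356/(8910×6.8813e-06) = 5.806 m
R = ρL/A = (5.02×10^-7)(5.806)/(6.8813e-06) = 0.424 Ω

0.424 Ω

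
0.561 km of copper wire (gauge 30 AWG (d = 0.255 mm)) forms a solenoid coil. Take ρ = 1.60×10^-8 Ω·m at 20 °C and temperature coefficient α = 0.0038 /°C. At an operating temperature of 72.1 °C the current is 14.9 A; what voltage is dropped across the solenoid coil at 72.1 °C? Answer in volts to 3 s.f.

3140 V

A = π(0.255/2 mm)² = π(1.2750e-04 m)² = 5.107e-08 m²
R₍20₎ = ρL/A = (1.60×10^-8)(561)/(5.107e-08) = 175.8 Ω
R₍72.1₎ = R₍20₎(1 + αΔT) = 175.8 × (1 + 0.0038×52.1) = 210.6 Ω
V = IR = 14.9 × 210.6 = 3140 V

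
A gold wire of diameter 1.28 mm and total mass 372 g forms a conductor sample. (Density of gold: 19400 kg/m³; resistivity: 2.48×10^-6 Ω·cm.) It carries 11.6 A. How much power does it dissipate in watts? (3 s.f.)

38.6 W

ρ = 2.48×10^-6 Ω·cm = 2.48×10^-8 Ω·m
A = π(d/2)² = π(6.4000e-04 m)² = 1.2868e-06 m²
L = m/(density·A) = 0.372/(19400×1.2868e-06) = 14.9 m
R = ρL/A = (2.48×10^-8)(14.9)/(1.2868e-06) = 0.2872 Ω
P = I²R = (11.6)² × 0.2872 = 38.6 W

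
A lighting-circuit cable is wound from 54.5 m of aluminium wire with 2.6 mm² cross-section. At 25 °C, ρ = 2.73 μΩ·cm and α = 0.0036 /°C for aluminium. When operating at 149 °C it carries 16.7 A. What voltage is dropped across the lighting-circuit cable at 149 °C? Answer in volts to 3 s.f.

13.8 V

ρ = 2.73 μΩ·cm = 2.73×10^-8 Ω·m
A = 2.6 mm² = 2.600e-06 m²
R₍25₎ = ρL/A = (2.73×10^-8)(54.5)/(2.600e-06) = 0.5723 Ω
R₍149₎ = R₍25₎(1 + αΔT) = 0.5723 × (1 + 0.0036×124) = 0.8277 Ω
V = IR = 16.7 × 0.8277 = 13.8 V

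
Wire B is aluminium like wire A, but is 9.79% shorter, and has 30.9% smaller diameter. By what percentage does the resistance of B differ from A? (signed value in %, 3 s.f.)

R ∝ L/d², so R_B/R_A = (1 − 9.79/100) × (1 − 30.9/100)⁻²
= 0.9021 × 2.094 = 1.889
(R_B − R_A)/R_A = 1.889 − 1 = 88.9%

88.9%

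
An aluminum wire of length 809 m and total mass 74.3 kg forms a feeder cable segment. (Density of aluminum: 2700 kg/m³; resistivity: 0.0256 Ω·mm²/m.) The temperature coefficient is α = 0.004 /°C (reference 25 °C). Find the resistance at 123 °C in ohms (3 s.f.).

ρ = 0.0256 Ω·mm²/m = 2.56×10^-8 Ω·m
A = m/(density·L) = 74.3/(2700×809) = 3.4015e-05 m²
R = ρL/A = (2.56×10^-8)(809)/(3.4015e-05) = 0.6089 Ω
R(123 °C) = 0.6089 × (1 + 0.004×98) = 0.848 Ω

0.848 Ω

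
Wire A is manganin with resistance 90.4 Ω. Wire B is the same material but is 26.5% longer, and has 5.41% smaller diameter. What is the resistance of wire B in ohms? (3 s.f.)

R ∝ L/d², so R_B/R_A = (1 + 26.5/100) × (1 − 5.41/100)⁻²
= 1.265 × 1.118 = 1.414
R_B = 1.414 × 90.4 = 128 Ω

128 Ω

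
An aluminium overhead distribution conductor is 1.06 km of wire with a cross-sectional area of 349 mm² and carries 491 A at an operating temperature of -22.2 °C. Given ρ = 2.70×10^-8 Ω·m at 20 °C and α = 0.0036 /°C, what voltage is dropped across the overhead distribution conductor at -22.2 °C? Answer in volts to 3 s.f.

A = 349 mm² = 3.490e-04 m²
R₍20₎ = ρL/A = (2.70×10^-8)(1060)/(3.490e-04) = 0.08201 Ω
R₍-22.2₎ = R₍20₎(1 + αΔT) = 0.08201 × (1 + 0.0036×-42.2) = 0.06955 Ω
V = IR = 491 × 0.06955 = 34.1 V

34.1 V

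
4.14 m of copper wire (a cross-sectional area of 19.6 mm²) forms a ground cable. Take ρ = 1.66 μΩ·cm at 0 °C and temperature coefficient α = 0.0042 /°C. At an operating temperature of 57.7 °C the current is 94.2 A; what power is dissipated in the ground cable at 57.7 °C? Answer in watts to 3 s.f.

38.7 W

ρ = 1.66 μΩ·cm = 1.66×10^-8 Ω·m
A = 19.6 mm² = 1.960e-05 m²
R₍0₎ = ρL/A = (1.66×10^-8)(4.14)/(1.960e-05) = 0.003506 Ω
R₍57.7₎ = R₍0₎(1 + αΔT) = 0.003506 × (1 + 0.0042×57.7) = 0.004356 Ω
P = I²R = (94.2)² × 0.004356 = 38.7 W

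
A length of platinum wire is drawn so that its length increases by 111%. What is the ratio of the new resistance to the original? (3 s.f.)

k = 1 + 111/100 = 2.11; volume constant ⇒ A' = A/k, so R' = k²R.
Factor = 4.45

4.45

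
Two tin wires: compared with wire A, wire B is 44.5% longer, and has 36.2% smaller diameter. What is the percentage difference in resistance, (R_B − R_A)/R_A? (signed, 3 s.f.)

255%

R ∝ L/d², so R_B/R_A = (1 + 44.5/100) × (1 − 36.2/100)⁻²
= 1.445 × 2.457 = 3.55
(R_B − R_A)/R_A = 3.55 − 1 = 255%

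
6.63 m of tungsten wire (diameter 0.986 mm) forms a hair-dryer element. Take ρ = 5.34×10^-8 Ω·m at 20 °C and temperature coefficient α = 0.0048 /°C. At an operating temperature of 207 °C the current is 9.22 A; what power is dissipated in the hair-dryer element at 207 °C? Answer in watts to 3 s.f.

74.8 W

A = π(d/2)² = π(4.9300e-04 m)² = 7.636e-07 m²
R₍20₎ = ρL/A = (5.34×10^-8)(6.63)/(7.636e-07) = 0.4637 Ω
R₍207₎ = R₍20₎(1 + αΔT) = 0.4637 × (1 + 0.0048×187) = 0.8799 Ω
P = I²R = (9.22)² × 0.8799 = 74.8 W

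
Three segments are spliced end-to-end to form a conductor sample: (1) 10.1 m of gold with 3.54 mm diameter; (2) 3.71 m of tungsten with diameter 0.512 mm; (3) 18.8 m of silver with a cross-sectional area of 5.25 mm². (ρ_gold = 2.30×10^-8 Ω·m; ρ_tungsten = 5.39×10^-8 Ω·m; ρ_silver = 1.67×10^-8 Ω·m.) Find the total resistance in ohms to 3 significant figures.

Seg 1: A = π(d/2)² = π(1.7700e-03 m)² = 9.842e-06 m²
R_1 = (2.30×10^-8)(10.1)/(9.842e-06) = 0.0236 Ω
Seg 2: A = π(d/2)² = π(2.5600e-04 m)² = 2.059e-07 m²
R_2 = (5.39×10^-8)(3.71)/(2.059e-07) = 0.9713 Ω
Seg 3: A = 5.25 mm² = 5.250e-06 m²
R_3 = (1.67×10^-8)(18.8)/(5.250e-06) = 0.0598 Ω
R_total = R_1 + R_2 + R_3 = 1.05 Ω

1.05 Ω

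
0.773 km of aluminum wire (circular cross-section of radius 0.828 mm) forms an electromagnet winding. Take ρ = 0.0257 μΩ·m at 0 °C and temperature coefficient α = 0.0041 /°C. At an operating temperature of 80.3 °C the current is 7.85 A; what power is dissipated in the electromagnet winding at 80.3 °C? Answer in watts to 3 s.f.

ρ = 0.0257 μΩ·m = 2.57×10^-8 Ω·m
A = πr² = π(8.2800e-04 m)² = 2.154e-06 m²
R₍0₎ = ρL/A = (2.57×10^-8)(773)/(2.154e-06) = 9.224 Ω
R₍80.3₎ = R₍0₎(1 + αΔT) = 9.224 × (1 + 0.0041×80.3) = 12.26 Ω
P = I²R = (7.85)² × 12.26 = 756 W

756 W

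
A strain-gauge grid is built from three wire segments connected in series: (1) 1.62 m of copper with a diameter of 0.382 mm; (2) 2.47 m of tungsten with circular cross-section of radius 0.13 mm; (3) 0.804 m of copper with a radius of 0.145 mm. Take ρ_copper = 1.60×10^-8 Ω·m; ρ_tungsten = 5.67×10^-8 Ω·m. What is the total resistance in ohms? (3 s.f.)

Seg 1: A = π(d/2)² = π(1.9100e-04 m)² = 1.146e-07 m²
R_1 = (1.60×10^-8)(1.62)/(1.146e-07) = 0.2262 Ω
Seg 2: A = πr² = π(1.3000e-04 m)² = 5.309e-08 m²
R_2 = (5.67×10^-8)(2.47)/(5.309e-08) = 2.638 Ω
Seg 3: A = πr² = π(1.4500e-04 m)² = 6.605e-08 m²
R_3 = (1.60×10^-8)(0.804)/(6.605e-08) = 0.1948 Ω
R_total = R_1 + R_2 + R_3 = 3.06 Ω

3.06 Ω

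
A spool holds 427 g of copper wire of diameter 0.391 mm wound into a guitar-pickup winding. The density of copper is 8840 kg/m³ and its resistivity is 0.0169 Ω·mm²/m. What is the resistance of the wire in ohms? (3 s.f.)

56.6 Ω

ρ = 0.0169 Ω·mm²/m = 1.69×10^-8 Ω·m
A = π(d/2)² = π(1.9550e-04 m)² = 1.2007e-07 m²
L = m/(density·A) = 0.427/(8840×1.2007e-07) = 402.3 m
R = ρL/A = (1.69×10^-8)(402.3)/(1.2007e-07) = 56.6 Ω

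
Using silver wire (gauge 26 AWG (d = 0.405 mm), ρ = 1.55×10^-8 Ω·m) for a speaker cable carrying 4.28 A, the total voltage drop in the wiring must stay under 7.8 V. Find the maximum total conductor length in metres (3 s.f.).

A = π(0.405/2 mm)² = π(2.0250e-04 m)² = 1.288e-07 m²
L_max = V_max·A/(1·ρI) = (7.8)(1.288e-07)/(1.55×10^-8×4.28) = 15.1 m

15.1 m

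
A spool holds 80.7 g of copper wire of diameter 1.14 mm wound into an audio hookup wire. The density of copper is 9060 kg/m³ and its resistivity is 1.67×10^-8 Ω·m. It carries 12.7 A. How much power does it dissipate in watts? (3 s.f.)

23.0 W

A = π(d/2)² = π(5.7000e-04 m)² = 1.0207e-06 m²
L = m/(density·A) = 0.0807/(9060×1.0207e-06) = 8.727 m
R = ρL/A = (1.67×10^-8)(8.727)/(1.0207e-06) = 0.1428 Ω
P = I²R = (12.7)² × 0.1428 = 23.0 W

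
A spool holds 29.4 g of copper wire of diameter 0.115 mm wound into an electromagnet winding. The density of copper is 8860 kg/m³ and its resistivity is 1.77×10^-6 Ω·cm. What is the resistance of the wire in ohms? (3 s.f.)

ρ = 1.77×10^-6 Ω·cm = 1.77×10^-8 Ω·m
A = π(d/2)² = π(5.7500e-05 m)² = 1.0387e-08 m²
L = m/(density·A) = 0.0294/(8860×1.0387e-08) = 319.5 m
R = ρL/A = (1.77×10^-8)(319.5)/(1.0387e-08) = 544 Ω

544 Ω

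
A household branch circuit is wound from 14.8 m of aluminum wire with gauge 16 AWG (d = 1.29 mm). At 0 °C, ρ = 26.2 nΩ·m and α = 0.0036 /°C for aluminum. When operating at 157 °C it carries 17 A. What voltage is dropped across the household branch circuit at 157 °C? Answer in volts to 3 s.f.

7.89 V

ρ = 26.2 nΩ·m = 2.62×10^-8 Ω·m
A = π(1.29/2 mm)² = π(6.4500e-04 m)² = 1.307e-06 m²
R₍0₎ = ρL/A = (2.62×10^-8)(14.8)/(1.307e-06) = 0.2967 Ω
R₍157₎ = R₍0₎(1 + αΔT) = 0.2967 × (1 + 0.0036×157) = 0.4644 Ω
V = IR = 17 × 0.4644 = 7.89 V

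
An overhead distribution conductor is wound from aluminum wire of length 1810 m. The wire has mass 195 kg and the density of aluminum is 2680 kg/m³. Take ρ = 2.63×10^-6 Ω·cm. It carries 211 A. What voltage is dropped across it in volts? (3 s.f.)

ρ = 2.63×10^-6 Ω·cm = 2.63×10^-8 Ω·m
A = m/(density·L) = 195/(2680×1810) = 4.0200e-05 m²
R = ρL/A = (2.63×10^-8)(1810)/(4.0200e-05) = 1.184 Ω
V = IR = 211 × 1.184 = 250 V

250 V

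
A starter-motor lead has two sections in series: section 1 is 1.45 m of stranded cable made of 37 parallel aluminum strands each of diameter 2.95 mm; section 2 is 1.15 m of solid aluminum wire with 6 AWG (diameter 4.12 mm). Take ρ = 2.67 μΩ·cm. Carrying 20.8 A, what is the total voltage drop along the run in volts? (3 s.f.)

0.0511 V

ρ = 2.67 μΩ·cm = 2.67×10^-8 Ω·m
Section 1: A_strand = π(1.4750e-03)² = 6.835e-06 m²; R₁ = ρL/(N·A_s) = (2.67×10^-8)(1.45)/(37×6.835e-06) = 1.531×10^-4 Ω
Section 2: A = π(4.12/2 mm)² = π(2.0600e-03 m)² = 1.333e-05 m²
R₂ = (2.67×10^-8)(1.15)/(1.333e-05) = 0.002303 Ω
R = R₁ + R₂ = 0.002456 Ω
V = IR = 20.8 × 0.002456 = 0.0511 V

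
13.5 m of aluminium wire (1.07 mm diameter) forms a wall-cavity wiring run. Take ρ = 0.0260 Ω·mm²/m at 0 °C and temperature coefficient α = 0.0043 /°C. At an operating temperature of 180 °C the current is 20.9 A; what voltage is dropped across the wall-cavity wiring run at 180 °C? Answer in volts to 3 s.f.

14.5 V

ρ = 0.0260 Ω·mm²/m = 2.60×10^-8 Ω·m
A = π(d/2)² = π(5.3500e-04 m)² = 8.992e-07 m²
R₍0₎ = ρL/A = (2.60×10^-8)(13.5)/(8.992e-07) = 0.3903 Ω
R₍180₎ = R₍0₎(1 + αΔT) = 0.3903 × (1 + 0.0043×180) = 0.6925 Ω
V = IR = 20.9 × 0.6925 = 14.5 V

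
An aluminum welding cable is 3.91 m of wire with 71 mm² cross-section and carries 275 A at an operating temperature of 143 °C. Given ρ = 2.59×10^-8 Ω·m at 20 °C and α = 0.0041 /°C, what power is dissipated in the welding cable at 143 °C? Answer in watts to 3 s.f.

A = 71 mm² = 7.100e-05 m²
R₍20₎ = ρL/A = (2.59×10^-8)(3.91)/(7.100e-05) = 0.001426 Ω
R₍143₎ = R₍20₎(1 + αΔT) = 0.001426 × (1 + 0.0041×123) = 0.002146 Ω
P = I²R = (275)² × 0.002146 = 162 W

162 W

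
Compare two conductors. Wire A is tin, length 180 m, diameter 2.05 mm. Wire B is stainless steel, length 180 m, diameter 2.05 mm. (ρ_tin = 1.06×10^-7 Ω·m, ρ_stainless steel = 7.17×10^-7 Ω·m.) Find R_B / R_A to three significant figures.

R ∝ ρL/d², so R_B/R_A = (ρ_B/ρ_A)
= (7.17×10^-7/1.06×10^-7) = 6.76

6.76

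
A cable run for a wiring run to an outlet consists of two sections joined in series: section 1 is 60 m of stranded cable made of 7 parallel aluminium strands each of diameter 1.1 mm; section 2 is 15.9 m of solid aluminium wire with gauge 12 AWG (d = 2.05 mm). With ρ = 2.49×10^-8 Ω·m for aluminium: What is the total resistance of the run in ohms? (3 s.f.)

0.345 Ω

Section 1: A_strand = π(5.5000e-04)² = 9.503e-07 m²; R₁ = ρL/(N·A_s) = (2.49×10^-8)(60)/(7×9.503e-07) = 0.2246 Ω
Section 2: A = π(2.05/2 mm)² = π(1.0250e-03 m)² = 3.301e-06 m²
R₂ = (2.49×10^-8)(15.9)/(3.301e-06) = 0.1199 Ω
R = R₁ + R₂ = 0.345 Ω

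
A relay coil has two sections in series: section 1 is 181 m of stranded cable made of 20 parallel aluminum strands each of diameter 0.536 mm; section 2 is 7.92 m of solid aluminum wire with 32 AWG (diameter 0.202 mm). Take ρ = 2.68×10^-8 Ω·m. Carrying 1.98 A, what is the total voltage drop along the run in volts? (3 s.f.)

15.2 V

Section 1: A_strand = π(2.6800e-04)² = 2.256e-07 m²; R₁ = ρL/(N·A_s) = (2.68×10^-8)(181)/(20×2.256e-07) = 1.075 Ω
Section 2: A = π(0.202/2 mm)² = π(1.0100e-04 m)² = 3.205e-08 m²
R₂ = (2.68×10^-8)(7.92)/(3.205e-08) = 6.623 Ω
R = R₁ + R₂ = 7.698 Ω
V = IR = 1.98 × 7.698 = 15.2 V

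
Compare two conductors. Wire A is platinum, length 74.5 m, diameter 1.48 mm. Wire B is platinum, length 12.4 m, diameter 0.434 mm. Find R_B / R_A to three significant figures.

1.94

R ∝ ρL/d², so R_B/R_A = (L_B/L_A) × (d_A/d_B)²
= (12.4/74.5) × (1.48/0.434)² = 1.94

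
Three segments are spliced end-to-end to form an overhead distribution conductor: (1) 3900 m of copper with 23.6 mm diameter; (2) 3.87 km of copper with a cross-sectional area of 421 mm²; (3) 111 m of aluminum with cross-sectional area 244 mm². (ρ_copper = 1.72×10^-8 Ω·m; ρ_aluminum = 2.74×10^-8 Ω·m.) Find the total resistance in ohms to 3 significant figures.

Seg 1: A = π(d/2)² = π(1.1800e-02 m)² = 4.374e-04 m²
R_1 = (1.72×10^-8)(3900)/(4.374e-04) = 0.1533 Ω
Seg 2: A = 421 mm² = 4.210e-04 m²
R_2 = (1.72×10^-8)(3870)/(4.210e-04) = 0.1581 Ω
Seg 3: A = 244 mm² = 2.440e-04 m²
R_3 = (2.74×10^-8)(111)/(2.440e-04) = 0.01246 Ω
R_total = R_1 + R_2 + R_3 = 0.324 Ω

0.324 Ω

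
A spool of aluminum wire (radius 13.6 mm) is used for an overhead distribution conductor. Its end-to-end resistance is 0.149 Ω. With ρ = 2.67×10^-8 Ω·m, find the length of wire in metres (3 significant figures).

3240 m

A = πr² = π(1.3600e-02 m)² = 5.811e-04 m²
L = RA/ρ = (0.149)(5.811e-04)/(2.67×10^-8) = 3240 m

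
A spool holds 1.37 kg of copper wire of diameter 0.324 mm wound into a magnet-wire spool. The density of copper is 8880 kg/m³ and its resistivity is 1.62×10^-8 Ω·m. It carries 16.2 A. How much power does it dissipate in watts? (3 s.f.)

96500 W

A = π(d/2)² = π(1.6200e-04 m)² = 8.2448e-08 m²
L = m/(density·A) = 1.37/(8880×8.2448e-08) = 1871 m
R = ρL/A = (1.62×10^-8)(1871)/(8.2448e-08) = 367.7 Ω
P = I²R = (16.2)² × 367.7 = 96500 W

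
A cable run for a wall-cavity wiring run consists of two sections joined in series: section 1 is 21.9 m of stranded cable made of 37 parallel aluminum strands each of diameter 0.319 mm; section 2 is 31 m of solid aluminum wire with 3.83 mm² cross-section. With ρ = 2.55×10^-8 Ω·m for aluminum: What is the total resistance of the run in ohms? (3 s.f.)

0.395 Ω

Section 1: A_strand = π(1.5950e-04)² = 7.992e-08 m²; R₁ = ρL/(N·A_s) = (2.55×10^-8)(21.9)/(37×7.992e-08) = 0.1888 Ω
Section 2: A = 3.83 mm² = 3.830e-06 m²
R₂ = (2.55×10^-8)(31)/(3.830e-06) = 0.2064 Ω
R = R₁ + R₂ = 0.395 Ω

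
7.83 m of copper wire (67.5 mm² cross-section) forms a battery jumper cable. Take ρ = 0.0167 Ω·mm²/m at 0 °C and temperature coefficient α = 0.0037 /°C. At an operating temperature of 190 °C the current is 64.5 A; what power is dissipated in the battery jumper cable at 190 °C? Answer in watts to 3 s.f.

13.7 W

ρ = 0.0167 Ω·mm²/m = 1.67×10^-8 Ω·m
A = 67.5 mm² = 6.750e-05 m²
R₍0₎ = ρL/A = (1.67×10^-8)(7.83)/(6.750e-05) = 0.001937 Ω
R₍190₎ = R₍0₎(1 + αΔT) = 0.001937 × (1 + 0.0037×190) = 0.003299 Ω
P = I²R = (64.5)² × 0.003299 = 13.7 W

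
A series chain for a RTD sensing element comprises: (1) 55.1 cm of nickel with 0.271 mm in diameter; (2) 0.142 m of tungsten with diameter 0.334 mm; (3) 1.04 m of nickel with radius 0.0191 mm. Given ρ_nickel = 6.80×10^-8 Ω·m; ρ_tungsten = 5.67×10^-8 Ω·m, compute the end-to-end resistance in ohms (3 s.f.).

Seg 1: A = π(d/2)² = π(1.3550e-04 m)² = 5.768e-08 m²
R_1 = (6.80×10^-8)(0.551)/(5.768e-08) = 0.6496 Ω
Seg 2: A = π(d/2)² = π(1.6700e-04 m)² = 8.762e-08 m²
R_2 = (5.67×10^-8)(0.142)/(8.762e-08) = 0.09189 Ω
Seg 3: A = πr² = π(1.9100e-05 m)² = 1.146e-09 m²
R_3 = (6.80×10^-8)(1.04)/(1.146e-09) = 61.71 Ω
R_total = R_1 + R_2 + R_3 = 62.4 Ω

62.4 Ω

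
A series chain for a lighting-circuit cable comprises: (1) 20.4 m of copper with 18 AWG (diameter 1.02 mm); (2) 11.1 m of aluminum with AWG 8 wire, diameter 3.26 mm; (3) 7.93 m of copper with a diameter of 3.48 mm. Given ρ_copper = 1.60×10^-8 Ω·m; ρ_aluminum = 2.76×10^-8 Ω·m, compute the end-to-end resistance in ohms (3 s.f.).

Seg 1: A = π(1.02/2 mm)² = π(5.1000e-04 m)² = 8.171e-07 m²
R_1 = (1.60×10^-8)(20.4)/(8.171e-07) = 0.3994 Ω
Seg 2: A = π(3.26/2 mm)² = π(1.6300e-03 m)² = 8.347e-06 m²
R_2 = (2.76×10^-8)(11.1)/(8.347e-06) = 0.0367 Ω
Seg 3: A = π(d/2)² = π(1.7400e-03 m)² = 9.511e-06 m²
R_3 = (1.60×10^-8)(7.93)/(9.511e-06) = 0.01334 Ω
R_total = R_1 + R_2 + R_3 = 0.449 Ω

0.449 Ω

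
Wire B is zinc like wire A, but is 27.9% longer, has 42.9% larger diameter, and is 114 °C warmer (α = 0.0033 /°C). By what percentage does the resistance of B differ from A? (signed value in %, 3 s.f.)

-13.8%

R ∝ ρL/d² with ρ ∝ (1+αΔT), so R_B/R_A = (1 + 27.9/100) × (1 + 42.9/100)⁻² × (1 + 0.0033×114)
= 1.279 × 0.4897 × 1.376 = 0.862
(R_B − R_A)/R_A = 0.862 − 1 = -13.8%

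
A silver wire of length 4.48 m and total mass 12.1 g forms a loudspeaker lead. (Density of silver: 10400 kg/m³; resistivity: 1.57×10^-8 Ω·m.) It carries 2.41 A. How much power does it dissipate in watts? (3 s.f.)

A = m/(density·L) = 0.0121/(10400×4.48) = 2.5970e-07 m²
R = ρL/A = (1.57×10^-8)(4.48)/(2.5970e-07) = 0.2708 Ω
P = I²R = (2.41)² × 0.2708 = 1.57 W

1.57 W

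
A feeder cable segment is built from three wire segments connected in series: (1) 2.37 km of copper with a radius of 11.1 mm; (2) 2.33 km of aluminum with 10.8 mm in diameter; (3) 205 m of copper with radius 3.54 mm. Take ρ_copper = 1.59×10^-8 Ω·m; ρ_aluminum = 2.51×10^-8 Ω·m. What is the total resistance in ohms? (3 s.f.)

Seg 1: A = πr² = π(1.1100e-02 m)² = 3.871e-04 m²
R_1 = (1.59×10^-8)(2370)/(3.871e-04) = 0.09735 Ω
Seg 2: A = π(d/2)² = π(5.4000e-03 m)² = 9.161e-05 m²
R_2 = (2.51×10^-8)(2330)/(9.161e-05) = 0.6384 Ω
Seg 3: A = πr² = π(3.5400e-03 m)² = 3.937e-05 m²
R_3 = (1.59×10^-8)(205)/(3.937e-05) = 0.08279 Ω
R_total = R_1 + R_2 + R_3 = 0.819 Ω

0.819 Ω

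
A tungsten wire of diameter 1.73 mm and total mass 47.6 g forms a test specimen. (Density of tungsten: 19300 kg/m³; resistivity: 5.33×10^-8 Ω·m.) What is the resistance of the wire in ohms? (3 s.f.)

A = π(d/2)² = π(8.6500e-04 m)² = 2.3506e-06 m²
L = m/(density·A) = 0.0476/(19300×2.3506e-06) = 1.049 m
R = ρL/A = (5.33×10^-8)(1.049)/(2.3506e-06) = 0.0238 Ω

0.0238 Ω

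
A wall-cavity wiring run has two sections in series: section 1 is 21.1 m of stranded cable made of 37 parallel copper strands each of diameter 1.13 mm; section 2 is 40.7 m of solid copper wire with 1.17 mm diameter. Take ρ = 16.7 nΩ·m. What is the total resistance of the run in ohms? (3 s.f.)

ρ = 16.7 nΩ·m = 1.67×10^-8 Ω·m
Section 1: A_strand = π(5.6500e-04)² = 1.003e-06 m²; R₁ = ρL/(N·A_s) = (1.67×10^-8)(21.1)/(37×1.003e-06) = 0.009496 Ω
Section 2: A = π(d/2)² = π(5.8500e-04 m)² = 1.075e-06 m²
R₂ = (1.67×10^-8)(40.7)/(1.075e-06) = 0.6322 Ω
R = R₁ + R₂ = 0.642 Ω

0.642 Ω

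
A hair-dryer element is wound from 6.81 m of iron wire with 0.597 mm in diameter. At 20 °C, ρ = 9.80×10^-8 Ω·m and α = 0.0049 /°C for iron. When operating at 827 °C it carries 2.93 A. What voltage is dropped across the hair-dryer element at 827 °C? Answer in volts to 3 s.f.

34.6 V

A = π(d/2)² = π(2.9850e-04 m)² = 2.799e-07 m²
R₍20₎ = ρL/A = (9.80×10^-8)(6.81)/(2.799e-07) = 2.384 Ω
R₍827₎ = R₍20₎(1 + αΔT) = 2.384 × (1 + 0.0049×807) = 11.81 Ω
V = IR = 2.93 × 11.81 = 34.6 V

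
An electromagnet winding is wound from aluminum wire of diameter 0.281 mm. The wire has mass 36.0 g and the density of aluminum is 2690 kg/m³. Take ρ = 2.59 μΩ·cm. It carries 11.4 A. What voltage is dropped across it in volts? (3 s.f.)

1030 V

ρ = 2.59 μΩ·cm = 2.59×10^-8 Ω·m
A = π(d/2)² = π(1.4050e-04 m)² = 6.2016e-08 m²
L = m/(density·A) = 0.036/(2690×6.2016e-08) = 215.8 m
R = ρL/A = (2.59×10^-8)(215.8)/(6.2016e-08) = 90.12 Ω
V = IR = 11.4 × 90.12 = 1030 V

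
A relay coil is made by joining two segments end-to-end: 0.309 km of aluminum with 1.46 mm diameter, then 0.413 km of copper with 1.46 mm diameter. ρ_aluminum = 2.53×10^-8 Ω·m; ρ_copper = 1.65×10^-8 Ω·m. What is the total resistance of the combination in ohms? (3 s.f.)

8.74 Ω

Segment 1: A = π(d/2)² = π(7.3000e-04 m)² = 1.674e-06 m²
R₁ = ρL/A = (2.53×10^-8)(309)/(1.674e-06) = 4.67 Ω
R₂ = (1.65×10^-8)(413)/(1.674e-06) = 4.07 Ω
R = R₁ + R₂ = 8.74 Ω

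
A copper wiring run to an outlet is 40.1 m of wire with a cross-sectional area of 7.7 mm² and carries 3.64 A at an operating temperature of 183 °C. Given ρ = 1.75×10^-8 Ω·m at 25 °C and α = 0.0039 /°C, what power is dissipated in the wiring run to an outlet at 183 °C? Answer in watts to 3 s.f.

A = 7.7 mm² = 7.700e-06 m²
R₍25₎ = ρL/A = (1.75×10^-8)(40.1)/(7.700e-06) = 0.09114 Ω
R₍183₎ = R₍25₎(1 + αΔT) = 0.09114 × (1 + 0.0039×158) = 0.1473 Ω
P = I²R = (3.64)² × 0.1473 = 1.95 W

1.95 W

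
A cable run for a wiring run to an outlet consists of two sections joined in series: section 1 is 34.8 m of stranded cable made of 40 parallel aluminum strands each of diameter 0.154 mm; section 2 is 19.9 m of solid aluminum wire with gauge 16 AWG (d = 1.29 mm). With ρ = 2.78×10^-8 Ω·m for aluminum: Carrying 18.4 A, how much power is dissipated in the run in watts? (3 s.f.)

583 W

Section 1: A_strand = π(7.7000e-05)² = 1.863e-08 m²; R₁ = ρL/(N·A_s) = (2.78×10^-8)(34.8)/(40×1.863e-08) = 1.298 Ω
Section 2: A = π(1.29/2 mm)² = π(6.4500e-04 m)² = 1.307e-06 m²
R₂ = (2.78×10^-8)(19.9)/(1.307e-06) = 0.4233 Ω
R = R₁ + R₂ = 1.722 Ω
P = I²R = (18.4)² × 1.722 = 583 W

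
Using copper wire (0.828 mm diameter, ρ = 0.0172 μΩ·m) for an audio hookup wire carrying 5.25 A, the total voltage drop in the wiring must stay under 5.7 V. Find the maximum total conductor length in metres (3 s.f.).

34.0 m

ρ = 0.0172 μΩ·m = 1.72×10^-8 Ω·m
A = π(d/2)² = π(4.1400e-04 m)² = 5.385e-07 m²
L_max = V_max·A/(1·ρI) = (5.7)(5.385e-07)/(1.72×10^-8×5.25) = 34.0 m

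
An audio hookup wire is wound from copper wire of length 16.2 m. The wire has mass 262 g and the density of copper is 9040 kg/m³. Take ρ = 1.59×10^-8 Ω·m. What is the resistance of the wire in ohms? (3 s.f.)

A = m/(density·L) = 0.262/(9040×16.2) = 1.7890e-06 m²
R = ρL/A = (1.59×10^-8)(16.2)/(1.7890e-06) = 0.144 Ω

0.144 Ω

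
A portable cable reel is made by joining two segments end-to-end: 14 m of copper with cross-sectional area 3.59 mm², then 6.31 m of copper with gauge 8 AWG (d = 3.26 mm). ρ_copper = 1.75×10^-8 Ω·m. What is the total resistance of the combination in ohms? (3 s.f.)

0.0815 Ω

Segment 1: A = 3.59 mm² = 3.590e-06 m²
R₁ = ρL/A = (1.75×10^-8)(14)/(3.590e-06) = 0.06825 Ω
Segment 2: A = π(3.26/2 mm)² = π(1.6300e-03 m)² = 8.347e-06 m²
R₂ = (1.75×10^-8)(6.31)/(8.347e-06) = 0.01323 Ω
R = R₁ + R₂ = 0.0815 Ω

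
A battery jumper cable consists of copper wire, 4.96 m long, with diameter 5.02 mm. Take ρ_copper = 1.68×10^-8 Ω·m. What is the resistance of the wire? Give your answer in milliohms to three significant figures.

4.21 mΩ

A = π(d/2)² = π(2.5100e-03 m)² = 1.979e-05 m²
R = ρL/A = (1.68×10^-8)(4.96 m)/(1.979e-05 m²) = 4.21 mΩ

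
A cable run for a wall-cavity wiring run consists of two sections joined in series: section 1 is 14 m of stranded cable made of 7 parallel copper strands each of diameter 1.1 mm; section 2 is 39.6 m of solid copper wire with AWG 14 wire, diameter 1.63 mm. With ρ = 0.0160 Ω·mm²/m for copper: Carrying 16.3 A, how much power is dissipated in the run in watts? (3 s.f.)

ρ = 0.0160 Ω·mm²/m = 1.60×10^-8 Ω·m
Section 1: A_strand = π(5.5000e-04)² = 9.503e-07 m²; R₁ = ρL/(N·A_s) = (1.60×10^-8)(14)/(7×9.503e-07) = 0.03367 Ω
Section 2: A = π(1.63/2 mm)² = π(8.1500e-04 m)² = 2.087e-06 m²
R₂ = (1.60×10^-8)(39.6)/(2.087e-06) = 0.3036 Ω
R = R₁ + R₂ = 0.3373 Ω
P = I²R = (16.3)² × 0.3373 = 89.6 W

89.6 W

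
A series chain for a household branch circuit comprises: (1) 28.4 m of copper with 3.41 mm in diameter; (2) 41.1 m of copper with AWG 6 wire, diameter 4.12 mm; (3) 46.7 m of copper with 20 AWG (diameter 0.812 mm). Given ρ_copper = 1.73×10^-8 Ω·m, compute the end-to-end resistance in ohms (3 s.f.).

1.67 Ω

Seg 1: A = π(d/2)² = π(1.7050e-03 m)² = 9.133e-06 m²
R_1 = (1.73×10^-8)(28.4)/(9.133e-06) = 0.0538 Ω
Seg 2: A = π(4.12/2 mm)² = π(2.0600e-03 m)² = 1.333e-05 m²
R_2 = (1.73×10^-8)(41.1)/(1.333e-05) = 0.05333 Ω
Seg 3: A = π(0.812/2 mm)² = π(4.0600e-04 m)² = 5.178e-07 m²
R_3 = (1.73×10^-8)(46.7)/(5.178e-07) = 1.56 Ω
R_total = R_1 + R_2 + R_3 = 1.67 Ω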